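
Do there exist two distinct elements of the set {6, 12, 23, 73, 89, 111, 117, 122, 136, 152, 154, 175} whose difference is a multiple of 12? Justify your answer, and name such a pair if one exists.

No, no such pair exists.

Residues mod 12: 6↦6, 12↦0, 23↦11, 73↦1, 89↦5, 111↦3, 117↦9, 122↦2, 136↦4, 152↦8, 154↦10, 175↦7.
All 12 residues are distinct, so no two elements differ by a multiple of 12.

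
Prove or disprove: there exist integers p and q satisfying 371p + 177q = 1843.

p = 98, q = -195

371 and 177 are coprime, so 371p + 177q ranges over all of ℤ.
Run the Euclidean algorithm on 371 and 177: 371 = 2·177 + 17, 177 = 10·17 + 7, 17 = 2·7 + 3, 7 = 2·3 + 1, 3 = 3·1 + 0.
Back-substituting, 1 = 7 − 2·3 = 7 − 2·(17 − 2·7) = −2·17 + 5·7 = −2·17 + 5·(177 − 10·17) = 5·177 − 52·17 = 5·177 − 52·(371 − 2·177) = −52·371 + 109·177; that is, 371·(-52) + 177·109 = 1.
Multiplying through by 1843: p = (-52)·1843 = -95836, q = 109·1843 = 200887 is a solution.
Shifting by a multiple of (177, −371) keeps it a solution: p = -95836 + 542·177 = 98, q = 200887 − 542·371 = -195.
Check: 371·98 + 177·(-195) = 36358 − 34515 = 1843. ✓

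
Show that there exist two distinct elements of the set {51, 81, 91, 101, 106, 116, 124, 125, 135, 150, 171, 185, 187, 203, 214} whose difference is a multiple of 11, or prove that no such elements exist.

The pair (51, 106) works.

Reduce each element mod 11: 51↦7, 81↦4, 91↦3, 101↦2, 106↦7, 116↦6, 124↦3, 125↦4, 135↦3, 150↦7, 171↦6, 185↦9, 187↦0, 203↦5, 214↦5. The residue 7 repeats (at 51 and 106), and 106 − 51 = 55 = 5·11.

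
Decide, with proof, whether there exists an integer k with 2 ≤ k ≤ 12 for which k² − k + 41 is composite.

There is no such integer k in that range.

The values for k = 2, 3, …, 12 are 43, 47, 53, 61, 71, 83, 97, 113, 131, 151, 173, and each of these is prime.
So no value in the range makes the expression composite.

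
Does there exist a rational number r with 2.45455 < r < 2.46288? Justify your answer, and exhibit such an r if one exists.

r = 32/13

Multiplying by 13: 13·2.45455 = 31.90915 and 13·2.46288 = 32.01744, so the integer 32 lies strictly between them.
So r = 32/13 works: it is a ratio of integers, and dividing 13·2.45455 < 32 < 13·2.46288 through by 13 gives 2.45455 < 32/13 < 2.46288.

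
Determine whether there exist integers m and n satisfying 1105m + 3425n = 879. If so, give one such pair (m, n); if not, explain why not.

No such integers exist.

Any value of 1105m + 3425n is a multiple of gcd(1105, 3425) = 5.
But 879 is not a multiple of 5 (it leaves remainder 4).
So the equation is unsolvable over ℤ.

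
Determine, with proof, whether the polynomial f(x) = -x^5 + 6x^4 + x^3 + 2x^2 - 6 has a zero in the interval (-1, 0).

Yes, f has a root in the interval.

f(-1) = 2 and f(0) = -6, which have opposite signs.
f is continuous everywhere (it is a polynomial), in particular on [-1, 0].
By the Intermediate Value Theorem, f takes the value 0 somewhere in the open interval.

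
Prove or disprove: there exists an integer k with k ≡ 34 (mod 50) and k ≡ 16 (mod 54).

Here gcd(50, 54) = 2, and both 34 and 16 leave remainder 0 mod 2, so the system is consistent.
Write k = 34 + 50t. Then 50t ≡ 16 − 34 ≡ 36 (mod 54); dividing through by 2 gives 25t ≡ 18 (mod 27).
Note 25·13 = 325 ≡ 1 (mod 27) (as 325 − 1 = 12·27), so 25⁻¹ ≡ 13.
Multiplying by 13: t ≡ 13·18 = 234 ≡ 18 (mod 27).
Then k = 34 + 50·18 = 934.
Verify: 934 = 18·50 + 34 and 934 = 17·54 + 16. ✓

k = 934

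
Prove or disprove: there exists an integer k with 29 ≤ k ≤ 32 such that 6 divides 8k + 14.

k = 29

Try k = 29: 8·29 + 14 = 246 = 41·6, which is divisible by 6.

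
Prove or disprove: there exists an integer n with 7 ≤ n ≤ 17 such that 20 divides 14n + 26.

n = 11

Scanning upward from n = 7 gives 124, 138, 152, 166, none divisible by 20. Try n = 11: 14·11 + 26 = 180 = 9·20, which is divisible by 20.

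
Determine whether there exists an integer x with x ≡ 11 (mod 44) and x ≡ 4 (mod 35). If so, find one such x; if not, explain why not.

The moduli 44 and 35 are coprime, so by the Chinese Remainder Theorem a unique solution modulo 1540 exists.
Any solution of the first congruence is x = 11 + 44t; substituting into the second, 44t ≡ 4 − 11 ≡ 28 (mod 35).
44 ≡ 9 (mod 35), so this reads 9t ≡ 28 (mod 35). To invert 9 modulo 35: 35 = 3·9 + 8, 9 = 1·8 + 1, 8 = 8·1 + 0, and unwinding, 1 = 9 − 1·8 = 9 − (35 − 3·9) = −35 + 4·9. Thus 9⁻¹ ≡ 4 (mod 35).
Multiplying by 4: t ≡ 4·28 = 112 ≡ 7 (mod 35).
With t = 7: x = 11 + 44·7 = 319.
Indeed 319 ≡ 11 (mod 44) and 319 ≡ 4 (mod 35).

x = 319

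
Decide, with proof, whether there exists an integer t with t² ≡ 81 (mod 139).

t = 130

t = 130 works: 130² = 16900, and 16900 − 81 = 16819 = 121·139.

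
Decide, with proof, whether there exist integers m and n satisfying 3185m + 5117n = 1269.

No, no such integers exist.

Any value of 3185m + 5117n is a multiple of gcd(3185, 5117) = 7.
But 1269 is not a multiple of 7 (it leaves remainder 2).
Hence no integers m, n satisfy the equation.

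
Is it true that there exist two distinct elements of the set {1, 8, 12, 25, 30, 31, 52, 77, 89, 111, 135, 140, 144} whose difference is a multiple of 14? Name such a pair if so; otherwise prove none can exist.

Reduce each element modulo 14: 1↦1, 8↦8, 12↦12, 25↦11, 30↦2, 31↦3, 52↦10, 77↦7, 89↦5, 111↦13, 135↦9, 140↦0, 144↦4.
No residue repeats among the 13 elements, so no pair has difference ≡ 0 (mod 14).

There is no such pair.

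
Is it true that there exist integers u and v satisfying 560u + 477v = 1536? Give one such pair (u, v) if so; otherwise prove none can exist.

Since gcd(560, 477) = 1, every integer is an integer combination of 560 and 477.
Run the Euclidean algorithm on 560 and 477: 560 = 1·477 + 83, 477 = 5·83 + 62, 83 = 1·62 + 21, 62 = 2·21 + 20, 21 = 1·20 + 1, 20 = 20·1 + 0.
Unwinding: 1 = 21 − 1·20 = 21 − (62 − 2·21) = −62 + 3·21 = −62 + 3·(83 − 1·62) = 3·83 − 4·62 = 3·83 − 4·(477 − 5·83) = −4·477 + 23·83 = −4·477 + 23·(560 − 1·477) = 23·560 − 27·477, i.e. 560·23 + 477·(-27) = 1.
Scaling by 1536 gives the particular solution (u, v) = (35328, -41472).
Shifting by a multiple of (477, −560) keeps it a solution: u = 35328 − 74·477 = 30, v = -41472 + 74·560 = -32.
Check: 560·30 + 477·(-32) = 16800 − 15264 = 1536. ✓

u = 30, v = -32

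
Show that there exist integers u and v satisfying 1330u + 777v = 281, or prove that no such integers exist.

gcd(1330, 777) = 7, so every integer of the form 1330u + 777v is a multiple of 7.
But 281 is not a multiple of 7 (it leaves remainder 1).
Hence no integers u, v satisfy the equation.

No, no such integers exist.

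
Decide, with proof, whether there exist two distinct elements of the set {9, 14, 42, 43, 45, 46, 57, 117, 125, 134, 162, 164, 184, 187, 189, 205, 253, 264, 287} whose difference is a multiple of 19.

Reduce each element modulo 19: 9↦9, 14↦14, 42↦4, 43↦5, 45↦7, 46↦8, 57↦0, 117↦3, 125↦11, 134↦1, 162↦10, 164↦12, 184↦13, 187↦16, 189↦18, 205↦15, 253↦6, 264↦17, 287↦2.
No residue repeats among the 19 elements, so no pair has difference ≡ 0 (mod 19).

There is no such pair.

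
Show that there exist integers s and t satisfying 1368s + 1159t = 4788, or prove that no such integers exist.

s = 34, t = -36

Since gcd(1368, 1159) = 19 and 4788 = 19·252, Bézout's identity guarantees a solution.
Dividing through by 19 reduces the equation to 72s + 61t = 252.
Dividing repeatedly: 72 = 1·61 + 11, 61 = 5·11 + 6, 11 = 1·6 + 5, 6 = 1·5 + 1, 5 = 5·1 + 0.
Unwinding: 1 = 6 − 1·5 = 6 − (11 − 1·6) = −11 + 2·6 = −11 + 2·(61 − 5·11) = 2·61 − 11·11 = 2·61 − 11·(72 − 1·61) = −11·72 + 13·61, i.e. 72·(-11) + 61·13 = 1.
Multiplying through by 252: s = (-11)·252 = -2772, t = 13·252 = 3276 is a solution.
Adding 46·61 to s and subtracting 46·72 from t gives the tidier solution (34, -36).
Indeed 1368·34 + 1159·(-36) = 46512 − 41724 = 4788.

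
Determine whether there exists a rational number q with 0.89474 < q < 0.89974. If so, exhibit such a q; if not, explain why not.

q = 26/29

Scale by 29: the interval becomes (25.94746, 26.09246), which contains the integer 26.
Hence 26/29 is a rational number with 0.89474 < 26/29 < 0.89974.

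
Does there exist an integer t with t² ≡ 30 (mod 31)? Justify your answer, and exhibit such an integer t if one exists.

No such integer exists.

Apply Euler's criterion with the prime 31: 30 is a quadratic residue iff 30^15 ≡ 1 (mod 31), and a non-residue iff it is ≡ −1.
Squaring successively (mod 31): 30^2 = 900 ≡ 1; 30^4 ≡ 1² = 1 ≡ 1; 30^8 ≡ 1² = 1 ≡ 1.
Since 15 = 8 + 4 + 2 + 1, 30^15 ≡ 1 · 1 · 1 · 30; multiplying out mod 31: 1·1 = 1 ≡ 1, then 1·1 = 1 ≡ 1, then 1·30 = 30 ≡ 30. Thus 30^15 ≡ 30 ≡ −1 (mod 31).
By Euler's criterion 30 is a quadratic non-residue mod 31: no t satisfies t² ≡ 30 (mod 31).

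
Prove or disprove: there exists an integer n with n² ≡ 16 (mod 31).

Take n = 27. Then 27² = 729 = 23·31 + 16, so 27² ≡ 16 (mod 31).

n = 27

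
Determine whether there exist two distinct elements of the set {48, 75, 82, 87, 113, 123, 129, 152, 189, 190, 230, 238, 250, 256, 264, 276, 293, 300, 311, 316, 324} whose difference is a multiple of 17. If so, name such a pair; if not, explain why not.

The pair (48, 82) works.

48 mod 17 = 14 and 82 mod 17 = 14, so 82 − 48 = 34 = 2·17.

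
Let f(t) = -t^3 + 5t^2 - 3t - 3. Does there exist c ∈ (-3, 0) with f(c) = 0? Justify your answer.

f(-3) = 78 and f(0) = -3, which have opposite signs.
Since f is a polynomial it is continuous on [-3, 0].
By the Intermediate Value Theorem, f takes the value 0 somewhere in the open interval.

Yes, such a c exists.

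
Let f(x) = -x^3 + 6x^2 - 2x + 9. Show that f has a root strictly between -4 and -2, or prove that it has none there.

f(-4) = 177 and f(-2) = 45, both positive, so a sign-change argument is unavailable; we show f keeps this sign on the whole interval.
Substitute x = -2 − u, where 0 < u < 2 on the interval. Expanding, f(-2 − u) = u^3 + 12u^2 + 38u + 45.
All 4 nonzero coefficients of this polynomial in u are positive; hence for u > 0 the value is a sum of positive terms (the constant 45 among them).
So f is strictly positive on (-4, -2); no root exists in the interval.

No.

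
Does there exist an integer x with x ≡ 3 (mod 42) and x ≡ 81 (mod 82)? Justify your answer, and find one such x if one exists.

The moduli are not coprime: gcd(42, 82) = 2. Compatibility requires 2 ∣ (81 − 3) = 78, which holds, so solutions exist.
Write x = 3 + 42t. Then 42t ≡ 81 − 3 ≡ 78 (mod 82); dividing through by 2 gives 21t ≡ 39 (mod 41).
To invert 21 modulo 41: 41 = 1·21 + 20, 21 = 1·20 + 1, 20 = 20·1 + 0, and unwinding, 1 = 21 − 1·20 = 21 − (41 − 1·21) = −41 + 2·21. Thus 21⁻¹ ≡ 2 (mod 41).
Therefore t ≡ 2·39 = 78 ≡ 37 (mod 41).
Then x = 3 + 42·37 = 1557.
Check: 1557 mod 42 = 3, 1557 mod 82 = 81. ✓

x = 1557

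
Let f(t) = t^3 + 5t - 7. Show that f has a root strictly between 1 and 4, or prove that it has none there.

f(1) = -1 and f(4) = 77, which have opposite signs.
As a polynomial, f is continuous on every closed interval.
By the Intermediate Value Theorem, f takes the value 0 somewhere in the open interval.

Such a root exists.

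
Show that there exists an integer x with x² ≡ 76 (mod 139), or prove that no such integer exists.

Apply Euler's criterion with the prime 139: 76 is a quadratic residue iff 76^69 ≡ 1 (mod 139), and a non-residue iff it is ≡ −1.
Repeated squaring mod 139: 76^2 = 5776 ≡ 77; 76^4 ≡ 77² = 5929 ≡ 91; 76^8 ≡ 91² = 8281 ≡ 80; 76^16 ≡ 80² = 6400 ≡ 6; 76^32 ≡ 6² = 36 ≡ 36; 76^64 ≡ 36² = 1296 ≡ 45.
Since 69 = 64 + 4 + 1, 76^69 ≡ 45 · 91 · 76; multiplying out mod 139: 45·91 = 4095 ≡ 64, then 64·76 = 4864 ≡ 138. Thus 76^69 ≡ 138 ≡ −1 (mod 139).
By Euler's criterion 76 is a quadratic non-residue mod 139: no x satisfies x² ≡ 76 (mod 139).

No such integer exists.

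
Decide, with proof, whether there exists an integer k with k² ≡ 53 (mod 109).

Apply Euler's criterion with the prime 109: 53 is a quadratic residue iff 53^54 ≡ 1 (mod 109), and a non-residue iff it is ≡ −1.
Repeated squaring mod 109: 53^2 = 2809 ≡ 84; 53^4 ≡ 84² = 7056 ≡ 80; 53^8 ≡ 80² = 6400 ≡ 78; 53^16 ≡ 78² = 6084 ≡ 89; 53^32 ≡ 89² = 7921 ≡ 73.
Since 54 = 32 + 16 + 4 + 2, 53^54 ≡ 73 · 89 · 80 · 84; multiplying out mod 109: 73·89 = 6497 ≡ 66, then 66·80 = 5280 ≡ 48, then 48·84 = 4032 ≡ 108. Thus 53^54 ≡ 108 ≡ −1 (mod 109).
The value −1 means 53 is a non-residue modulo 109, so k² ≡ 53 (mod 109) is impossible.

No, no such integer exists.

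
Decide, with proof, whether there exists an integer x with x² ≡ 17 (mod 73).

Apply Euler's criterion with the prime 73: 17 is a quadratic residue iff 17^36 ≡ 1 (mod 73), and a non-residue iff it is ≡ −1.
Squaring successively (mod 73): 17^2 = 289 ≡ 70; 17^4 ≡ 70² = 4900 ≡ 9; 17^8 ≡ 9² = 81 ≡ 8; 17^16 ≡ 8² = 64 ≡ 64; 17^32 ≡ 64² = 4096 ≡ 8.
Since 36 = 32 + 4, 17^36 ≡ 8 · 9; multiplying out mod 73: 8·9 = 72 ≡ 72. Thus 17^36 ≡ 72 ≡ −1 (mod 73).
The value −1 means 17 is a non-residue modulo 73, so x² ≡ 17 (mod 73) is impossible.

No such integer exists.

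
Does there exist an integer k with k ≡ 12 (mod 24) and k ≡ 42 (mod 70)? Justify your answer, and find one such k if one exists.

Here gcd(24, 70) = 2, and both 12 and 42 leave remainder 0 mod 2, so the system is consistent.
Put k = 12 + 24t, so we need 24t ≡ 30 (mod 70), equivalently (divide by 2) 12t ≡ 15 (mod 35).
Invert 12 mod 35 by the Euclidean algorithm: 35 = 2·12 + 11, 12 = 1·11 + 1, 11 = 11·1 + 0; back-substituting, 1 = 12 − 1·11 = 12 − (35 − 2·12) = −35 + 3·12. Hence 12·3 ≡ 1, so 12⁻¹ ≡ 3 (mod 35).
Therefore t ≡ 3·15 = 45 ≡ 10 (mod 35).
Then k = 12 + 24·10 = 252.
Check: 252 mod 24 = 12, 252 mod 70 = 42. ✓

k = 252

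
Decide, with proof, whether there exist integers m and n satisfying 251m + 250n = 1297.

m = 47, n = -42

251 and 250 are coprime, so 251m + 250n ranges over all of ℤ.
Dividing repeatedly: 251 = 1·250 + 1, 250 = 250·1 + 0.
Back-substituting, 1 = 251 − 1·250; that is, 251·1 + 250·(-1) = 1.
Scaling by 1297 gives the particular solution (m, n) = (1297, -1297).
Subtracting 5·250 from m and adding 5·251 to n gives the tidier solution (47, -42).
Indeed 251·47 + 250·(-42) = 11797 − 10500 = 1297.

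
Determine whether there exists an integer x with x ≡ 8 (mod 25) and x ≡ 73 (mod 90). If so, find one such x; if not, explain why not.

x = 433

Here gcd(25, 90) = 5, and both 8 and 73 leave remainder 3 mod 5, so the system is consistent.
Write x = 8 + 25t. Then 25t ≡ 73 − 8 ≡ 65 (mod 90); dividing through by 5 gives 5t ≡ 13 (mod 18).
To invert 5 modulo 18: 18 = 3·5 + 3, 5 = 1·3 + 2, 3 = 1·2 + 1, 2 = 2·1 + 0, and unwinding, 1 = 3 − 1·2 = 3 − (5 − 1·3) = −5 + 2·3 = −5 + 2·(18 − 3·5) = 2·18 − 7·5. Thus 5⁻¹ ≡ -7 ≡ 11 (mod 18).
Therefore t ≡ 11·13 = 143 ≡ 17 (mod 18).
Then x = 8 + 25·17 = 433.
Verify: 433 = 17·25 + 8 and 433 = 4·90 + 73. ✓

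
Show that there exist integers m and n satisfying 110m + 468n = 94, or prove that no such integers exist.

m = 137, n = -32

gcd(110, 468) = 2, and 2 divides 94, so integer solutions exist.
Dividing through by 2 reduces the equation to 55m + 234n = 47.
Dividing repeatedly: 234 = 4·55 + 14, 55 = 3·14 + 13, 14 = 1·13 + 1, 13 = 13·1 + 0.
Working back up the chain: 1 = 14 − 1·13 = 14 − (55 − 3·14) = −55 + 4·14 = −55 + 4·(234 − 4·55) = 4·234 − 17·55. So 55·(-17) + 234·4 = 1.
Scaling by 47 gives the particular solution (m, n) = (-799, 188).
The general solution is m = -799 + 234k, n = 188 − 55k; taking k = 4 gives the smaller pair m = 137, n = -32.
Indeed 110·137 + 468·(-32) = 15070 − 14976 = 94.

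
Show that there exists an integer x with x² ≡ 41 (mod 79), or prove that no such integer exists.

79 is prime, so by Euler's criterion 41 is a square mod 79 iff 41^((79−1)/2) = 41^39 ≡ 1 (mod 79).
Squaring successively (mod 79): 41^2 = 1681 ≡ 22; 41^4 ≡ 22² = 484 ≡ 10; 41^8 ≡ 10² = 100 ≡ 21; 41^16 ≡ 21² = 441 ≡ 46; 41^32 ≡ 46² = 2116 ≡ 62.
Since 39 = 32 + 4 + 2 + 1, 41^39 ≡ 62 · 10 · 22 · 41; multiplying out mod 79: 62·10 = 620 ≡ 67, then 67·22 = 1474 ≡ 52, then 52·41 = 2132 ≡ 78. Thus 41^39 ≡ 78 ≡ −1 (mod 79).
The value −1 means 41 is a non-residue modulo 79, so x² ≡ 41 (mod 79) is impossible.

No such integer exists.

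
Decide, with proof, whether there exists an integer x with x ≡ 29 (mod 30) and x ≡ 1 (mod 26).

The moduli are not coprime: gcd(30, 26) = 2. Compatibility requires 2 ∣ (1 − 29) = -28, which holds, so solutions exist.
List candidates x ≡ 29 (mod 30): 29, 59, 89, 119, 149, 179, 209. Modulo 26 these are 3, 7, 11, 15, 19, 23, 1; 209 gives 1 as required.
Indeed 209 ≡ 29 (mod 30) and 209 ≡ 1 (mod 26).

x = 209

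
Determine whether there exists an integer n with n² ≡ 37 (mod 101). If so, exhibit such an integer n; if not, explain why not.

Take n = 80. Then 80² = 6400 = 63·101 + 37, so 80² ≡ 37 (mod 101).

n = 80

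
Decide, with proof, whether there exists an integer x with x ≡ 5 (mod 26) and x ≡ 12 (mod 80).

Both moduli are multiples of 2 = gcd(26, 80), so any solution would satisfy x ≡ 5 and x ≡ 12 modulo 2 simultaneously.
However 5 ≡ 1 and 12 ≡ 0 (mod 2), and 1 ≠ 0.
So no integer satisfies both congruences.

No such integer exists.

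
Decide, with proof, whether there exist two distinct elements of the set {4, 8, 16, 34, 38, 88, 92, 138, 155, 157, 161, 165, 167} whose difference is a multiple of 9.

Both 4 and 157 leave remainder 4 on division by 9; their difference 153 = 17·9 is a multiple of 9.

4 and 157 are such a pair.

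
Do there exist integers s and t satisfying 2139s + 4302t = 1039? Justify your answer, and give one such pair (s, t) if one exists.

No, no such integers exist.

gcd(2139, 4302) = 3, so every integer of the form 2139s + 4302t is a multiple of 3.
However 1039 leaves remainder 1 on division by 3.
Hence no integers s, t satisfy the equation.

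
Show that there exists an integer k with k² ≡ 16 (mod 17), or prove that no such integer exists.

k = 13 works: 13² = 169, and 169 − 16 = 153 = 9·17.

k = 13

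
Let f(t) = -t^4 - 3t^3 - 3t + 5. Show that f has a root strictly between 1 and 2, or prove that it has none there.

The endpoint values f(1) = -2 and f(2) = -41 are both negative. Claim: f(t) < 0 for every t in (1, 2).
Shift to the endpoint 1: with t = 1 + u (0 < u < 1), one computes f(1 + u) = -u^4 - 7u^3 - 15u^2 - 16u - 2.
The nonzero coefficients here are all negative, so for u > 0 every term is negative (or zero), and the constant term -2 is strictly negative.
So f is strictly negative on (1, 2); no root exists in the interval.

No such root exists.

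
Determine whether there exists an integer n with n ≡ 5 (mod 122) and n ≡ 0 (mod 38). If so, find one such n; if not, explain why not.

gcd(122, 38) = 2. If n ≡ 5 (mod 122) and n ≡ 0 (mod 38), then n ≡ 5 (mod 2) and n ≡ 0 (mod 2).
However 5 ≡ 1 and 0 ≡ 0 (mod 2), and 1 ≠ 0.
Therefore no such n exists.

There is no such integer.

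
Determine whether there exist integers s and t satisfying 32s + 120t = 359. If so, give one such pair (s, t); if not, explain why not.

No such integers exist.

gcd(32, 120) = 8, so every integer of the form 32s + 120t is a multiple of 8.
However 359 leaves remainder 7 on division by 8.
So the equation is unsolvable over ℤ.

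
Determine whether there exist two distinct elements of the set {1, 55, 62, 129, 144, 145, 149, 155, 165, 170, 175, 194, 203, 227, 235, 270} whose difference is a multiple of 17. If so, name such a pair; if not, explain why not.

Two integers differ by a multiple of 17 exactly when they have the same residue mod 17. The residues are 1↦1, 55↦4, 62↦11, 129↦10, 144↦8, 145↦9, 149↦13, 155↦2, 165↦12, 170↦0, 175↦5, 194↦7, 203↦16, 227↦6, 235↦14, 270↦15.
All 16 residues are distinct, so no two elements differ by a multiple of 17.

There is no such pair.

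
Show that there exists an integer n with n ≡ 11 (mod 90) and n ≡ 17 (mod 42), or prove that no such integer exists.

n = 101

gcd(90, 42) = 6. A simultaneous solution exists iff 11 ≡ 17 (mod 6); here 11 mod 6 = 5 = 17 mod 6, so it does.
The integers ≡ 11 (mod 90) are 11, 101, …; their remainders mod 42 are 11, 17, so n = 101 is the first that is ≡ 17 (mod 42).
Check: 101 mod 90 = 11, 101 mod 42 = 17. ✓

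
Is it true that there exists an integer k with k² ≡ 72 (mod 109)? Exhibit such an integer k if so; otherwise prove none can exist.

109 is prime, so by Euler's criterion 72 is a square mod 109 iff 72^((109−1)/2) = 72^54 ≡ 1 (mod 109).
Repeated squaring mod 109: 72^2 = 5184 ≡ 61; 72^4 ≡ 61² = 3721 ≡ 15; 72^8 ≡ 15² = 225 ≡ 7; 72^16 ≡ 7² = 49 ≡ 49; 72^32 ≡ 49² = 2401 ≡ 3.
Since 54 = 32 + 16 + 4 + 2, 72^54 ≡ 3 · 49 · 15 · 61; multiplying out mod 109: 3·49 = 147 ≡ 38, then 38·15 = 570 ≡ 25, then 25·61 = 1525 ≡ 108. Thus 72^54 ≡ 108 ≡ −1 (mod 109).
The value −1 means 72 is a non-residue modulo 109, so k² ≡ 72 (mod 109) is impossible.

No, no such integer exists.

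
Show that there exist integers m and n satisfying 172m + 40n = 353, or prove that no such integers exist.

No such integers exist.

Any value of 172m + 40n is a multiple of gcd(172, 40) = 4.
But 353 = 4·88 + 1, so 4 ∤ 353.
Hence no integers m, n satisfy the equation.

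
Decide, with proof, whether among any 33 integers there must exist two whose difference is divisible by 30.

Each integer lies in one of the 30 residue classes modulo 30.
Since 33 > 30, two of the 33 integers must share a residue class by the pigeonhole principle; call them a and b.
Then a ≡ b (mod 30), i.e. 30 ∣ (a − b).

Yes, this is always true.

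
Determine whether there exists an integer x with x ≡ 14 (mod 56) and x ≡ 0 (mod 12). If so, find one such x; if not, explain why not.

No such integer exists.

Both moduli are multiples of 4 = gcd(56, 12), so any solution would satisfy x ≡ 14 and x ≡ 0 modulo 4 simultaneously.
However 14 ≡ 2 and 0 ≡ 0 (mod 4), and 2 ≠ 0.
Hence the system has no solution.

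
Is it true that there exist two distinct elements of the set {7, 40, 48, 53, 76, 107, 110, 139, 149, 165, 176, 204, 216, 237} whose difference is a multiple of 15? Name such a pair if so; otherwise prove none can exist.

Reduce each element modulo 15: 7↦7, 40↦10, 48↦3, 53↦8, 76↦1, 107↦2, 110↦5, 139↦4, 149↦14, 165↦0, 176↦11, 204↦9, 216↦6, 237↦12.
These 14 residues are pairwise different, hence no difference of two elements is divisible by 15.

There is no such pair.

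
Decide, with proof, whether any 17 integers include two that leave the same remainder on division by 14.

True.

Partition the integers by their residue mod 14; there are 14 classes.
With 17 integers and only 14 classes, the pigeonhole principle forces two of them, say a and b, into the same class.
So a and b have equal remainders mod 14, which is exactly what was to be shown.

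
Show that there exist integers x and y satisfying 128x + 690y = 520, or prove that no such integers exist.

x = 155, y = -28

Since gcd(128, 690) = 2 and 520 = 2·260, Bézout's identity guarantees a solution.
Dividing through by 2 reduces the equation to 64x + 345y = 260.
Run the Euclidean algorithm on 345 and 64: 345 = 5·64 + 25, 64 = 2·25 + 14, 25 = 1·14 + 11, 14 = 1·11 + 3, 11 = 3·3 + 2, 3 = 1·2 + 1, 2 = 2·1 + 0.
Back-substituting, 1 = 3 − 1·2 = 3 − (11 − 3·3) = −11 + 4·3 = −11 + 4·(14 − 1·11) = 4·14 − 5·11 = 4·14 − 5·(25 − 1·14) = −5·25 + 9·14 = −5·25 + 9·(64 − 2·25) = 9·64 − 23·25 = 9·64 − 23·(345 − 5·64) = −23·345 + 124·64; that is, 64·124 + 345·(-23) = 1.
Scaling by 260 gives the particular solution (x, y) = (32240, -5980).
The general solution is x = 32240 + 345k, y = -5980 − 64k; taking k = -93 gives the smaller pair x = 155, y = -28.
Check: 128·155 + 690·(-28) = 19840 − 19320 = 520. ✓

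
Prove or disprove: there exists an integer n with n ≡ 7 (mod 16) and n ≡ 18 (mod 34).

Both moduli are multiples of 2 = gcd(16, 34), so any solution would satisfy n ≡ 7 and n ≡ 18 modulo 2 simultaneously.
However 7 ≡ 1 and 18 ≡ 0 (mod 2), and 1 ≠ 0.
Therefore no such n exists.

No such integer exists.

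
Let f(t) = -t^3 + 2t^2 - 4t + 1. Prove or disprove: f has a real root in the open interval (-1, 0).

f(-1) = 8 and f(0) = 1, both positive.
f'(t) = -3t^2 + 4t - 4 has discriminant 4² − 4·(-3)·(-4) = -32 < 0, so f' has no real roots and is negative for every real t.
Hence f is strictly decreasing on ℝ, and in particular on [-1, 0]. A strictly monotone function with same-sign endpoint values stays positive on the whole interval, so f has no zero in (-1, 0).

No.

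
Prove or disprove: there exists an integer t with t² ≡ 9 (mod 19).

t = 16 works: 16² = 256, and 256 − 9 = 247 = 13·19.

t = 16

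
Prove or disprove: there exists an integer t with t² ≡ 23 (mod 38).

t = 21

t = 21 works: 21² = 441, and 441 − 23 = 418 = 11·38.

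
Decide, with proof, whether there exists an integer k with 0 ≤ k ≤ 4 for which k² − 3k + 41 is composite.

k = 1

At k = 1: 1² − 3·1 + 41 = 39 = 3·13, which is composite.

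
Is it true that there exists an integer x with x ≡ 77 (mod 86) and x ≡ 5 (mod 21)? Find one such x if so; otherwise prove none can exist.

x = 593

gcd(86, 21) = 1, so the Chinese Remainder Theorem guarantees exactly one residue class mod 1806 satisfying both.
Write x = 77 + 86t and require 77 + 86t ≡ 5 (mod 21), i.e. 86t ≡ 12 (mod 21).
86 ≡ 2 (mod 21), so this reads 2t ≡ 12 (mod 21). Since 2·11 = 22 = 1·21 + 1, the inverse of 2 mod 21 is 11.
Therefore t ≡ 11·12 = 132 ≡ 6 (mod 21).
Taking t = 6 gives x = 77 + 86·6 = 593.
Check: 593 mod 86 = 77, 593 mod 21 = 5. ✓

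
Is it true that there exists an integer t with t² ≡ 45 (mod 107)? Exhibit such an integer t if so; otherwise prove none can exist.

No, no such integer exists.

107 is prime, so by Euler's criterion 45 is a square mod 107 iff 45^((107−1)/2) = 45^53 ≡ 1 (mod 107).
Squaring successively (mod 107): 45^2 = 2025 ≡ 99; 45^4 ≡ 99² = 9801 ≡ 64; 45^8 ≡ 64² = 4096 ≡ 30; 45^16 ≡ 30² = 900 ≡ 44; 45^32 ≡ 44² = 1936 ≡ 10.
Since 53 = 32 + 16 + 4 + 1, 45^53 ≡ 10 · 44 · 64 · 45; multiplying out mod 107: 10·44 = 440 ≡ 12, then 12·64 = 768 ≡ 19, then 19·45 = 855 ≡ 106. Thus 45^53 ≡ 106 ≡ −1 (mod 107).
The value −1 means 45 is a non-residue modulo 107, so t² ≡ 45 (mod 107) is impossible.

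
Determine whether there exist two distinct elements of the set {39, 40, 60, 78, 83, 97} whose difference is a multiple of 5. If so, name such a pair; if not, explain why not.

Both 40 and 60 leave remainder 0 on division by 5; their difference 20 = 4·5 is a multiple of 5.

Yes: 40 and 60.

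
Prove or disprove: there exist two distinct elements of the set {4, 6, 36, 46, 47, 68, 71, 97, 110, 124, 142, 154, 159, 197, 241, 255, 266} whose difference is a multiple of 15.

4 and 124 are such a pair.

Both 4 and 124 leave remainder 4 on division by 15; their difference 120 = 8·15 is a multiple of 15.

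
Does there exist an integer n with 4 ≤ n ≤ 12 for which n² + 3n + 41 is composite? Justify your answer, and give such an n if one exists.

n = 8

At n = 8: 8² + 3·8 + 41 = 129 = 3·43, which is composite.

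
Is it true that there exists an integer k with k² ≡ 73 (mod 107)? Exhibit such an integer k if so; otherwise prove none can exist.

107 is prime, so by Euler's criterion 73 is a square mod 107 iff 73^((107−1)/2) = 73^53 ≡ 1 (mod 107).
Squaring successively (mod 107): 73^2 = 5329 ≡ 86; 73^4 ≡ 86² = 7396 ≡ 13; 73^8 ≡ 13² = 169 ≡ 62; 73^16 ≡ 62² = 3844 ≡ 99; 73^32 ≡ 99² = 9801 ≡ 64.
Since 53 = 32 + 16 + 4 + 1, 73^53 ≡ 64 · 99 · 13 · 73; multiplying out mod 107: 64·99 = 6336 ≡ 23, then 23·13 = 299 ≡ 85, then 85·73 = 6205 ≡ 106. Thus 73^53 ≡ 106 ≡ −1 (mod 107).
By Euler's criterion 73 is a quadratic non-residue mod 107: no k satisfies k² ≡ 73 (mod 107).

There is no such integer.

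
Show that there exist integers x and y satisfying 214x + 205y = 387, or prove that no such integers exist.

x = 43, y = -43

214 and 205 are coprime, so 214x + 205y ranges over all of ℤ.
Run the Euclidean algorithm on 214 and 205: 214 = 1·205 + 9, 205 = 22·9 + 7, 9 = 1·7 + 2, 7 = 3·2 + 1, 2 = 2·1 + 0.
Back-substituting, 1 = 7 − 3·2 = 7 − 3·(9 − 1·7) = −3·9 + 4·7 = −3·9 + 4·(205 − 22·9) = 4·205 − 91·9 = 4·205 − 91·(214 − 1·205) = −91·214 + 95·205; that is, 214·(-91) + 205·95 = 1.
Times 387: 214·(-35217) + 205·36765 = 387, so (-35217, 36765) solves it.
Shifting by a multiple of (205, −214) keeps it a solution: x = -35217 + 172·205 = 43, y = 36765 − 172·214 = -43.
Check: 214·43 + 205·(-43) = 9202 − 8815 = 387. ✓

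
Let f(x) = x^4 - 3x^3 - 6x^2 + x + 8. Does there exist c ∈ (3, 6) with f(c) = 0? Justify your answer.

Such a root exists.

f(3) = -43 and f(6) = 446, which have opposite signs.
As a polynomial, f is continuous on every closed interval.
By the Intermediate Value Theorem f must vanish at some point of (3, 6).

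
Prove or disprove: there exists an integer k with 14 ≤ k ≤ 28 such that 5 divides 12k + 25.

At k = 14 the value 193 is not a multiple of 5. Try k = 15: 12·15 + 25 = 205 = 41·5, which is divisible by 5.

k = 15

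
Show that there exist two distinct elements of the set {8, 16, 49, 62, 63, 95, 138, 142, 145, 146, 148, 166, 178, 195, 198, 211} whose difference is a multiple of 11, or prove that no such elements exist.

Yes: 8 and 63.

8 mod 11 = 8 and 63 mod 11 = 8, so 63 − 8 = 55 = 5·11.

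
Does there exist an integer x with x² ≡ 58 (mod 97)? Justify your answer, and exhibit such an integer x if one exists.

There is no such integer.

Apply Euler's criterion with the prime 97: 58 is a quadratic residue iff 58^48 ≡ 1 (mod 97), and a non-residue iff it is ≡ −1.
Squaring successively (mod 97): 58^2 = 3364 ≡ 66; 58^4 ≡ 66² = 4356 ≡ 88; 58^8 ≡ 88² = 7744 ≡ 81; 58^16 ≡ 81² = 6561 ≡ 62; 58^32 ≡ 62² = 3844 ≡ 61.
Since 48 = 32 + 16, 58^48 ≡ 61 · 62; multiplying out mod 97: 61·62 = 3782 ≡ 96. Thus 58^48 ≡ 96 ≡ −1 (mod 97).
By Euler's criterion 58 is a quadratic non-residue mod 97: no x satisfies x² ≡ 58 (mod 97).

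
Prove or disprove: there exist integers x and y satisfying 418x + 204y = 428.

Since gcd(418, 204) = 2 and 428 = 2·214, Bézout's identity guarantees a solution.
Dividing through by 2 reduces the equation to 209x + 102y = 214.
Euclidean algorithm: 209 = 2·102 + 5, 102 = 20·5 + 2, 5 = 2·2 + 1, 2 = 2·1 + 0.
Back-substituting, 1 = 5 − 2·2 = 5 − 2·(102 − 20·5) = −2·102 + 41·5 = −2·102 + 41·(209 − 2·102) = 41·209 − 84·102; that is, 209·41 + 102·(-84) = 1.
Scaling by 214 gives the particular solution (x, y) = (8774, -17976).
Subtracting 86·102 from x and adding 86·209 to y gives the tidier solution (2, -2).
Check: 418·2 + 204·(-2) = 836 − 408 = 428. ✓

x = 2, y = -2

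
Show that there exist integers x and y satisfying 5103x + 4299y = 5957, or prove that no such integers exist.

No such integers exist.

Any value of 5103x + 4299y is a multiple of gcd(5103, 4299) = 3.
But 5957 is not a multiple of 3 (it leaves remainder 2).
Hence no integers x, y satisfy the equation.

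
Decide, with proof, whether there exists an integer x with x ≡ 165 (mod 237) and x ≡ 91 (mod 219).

No, no such integer exists.

Reduce both congruences modulo 3, which divides 237 and 219: they say x ≡ 165 (mod 3) and x ≡ 91 (mod 3).
These are incompatible: 165 − 91 = 74 is not divisible by 3.
So no integer satisfies both congruences.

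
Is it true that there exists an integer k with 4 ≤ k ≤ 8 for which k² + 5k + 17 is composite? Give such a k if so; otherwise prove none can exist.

k = 8

At k = 8: 8² + 5·8 + 17 = 121 = 11·11, which is composite.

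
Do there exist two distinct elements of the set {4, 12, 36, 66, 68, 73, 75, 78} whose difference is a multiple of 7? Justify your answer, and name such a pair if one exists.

Both 12 and 68 leave remainder 5 on division by 7; their difference 56 = 8·7 is a multiple of 7.

The pair (12, 68) works.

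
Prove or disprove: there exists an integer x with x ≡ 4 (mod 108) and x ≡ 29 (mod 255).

No, no such integer exists.

Reduce both congruences modulo 3, which divides 108 and 255: they say x ≡ 4 (mod 3) and x ≡ 29 (mod 3).
These are incompatible: 4 − 29 = -25 is not divisible by 3.
Hence the system has no solution.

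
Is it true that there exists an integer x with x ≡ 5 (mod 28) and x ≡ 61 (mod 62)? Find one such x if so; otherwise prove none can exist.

x = 61

gcd(28, 62) = 2. A simultaneous solution exists iff 5 ≡ 61 (mod 2); here 5 mod 2 = 1 = 61 mod 2, so it does.
Step through x = 5, 5 + 28, 5 + 2·28, …: the values 5, 33, 61 reduce mod 62 to 5, 33, 61. The value 61 hits 61.
Check: 61 mod 28 = 5, 61 mod 62 = 61. ✓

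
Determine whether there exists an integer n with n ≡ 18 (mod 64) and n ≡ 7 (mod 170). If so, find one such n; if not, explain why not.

Both moduli are multiples of 2 = gcd(64, 170), so any solution would satisfy n ≡ 18 and n ≡ 7 modulo 2 simultaneously.
But 18 mod 2 = 0 while 7 mod 2 = 1, a contradiction.
So no integer satisfies both congruences.

No, no such integer exists.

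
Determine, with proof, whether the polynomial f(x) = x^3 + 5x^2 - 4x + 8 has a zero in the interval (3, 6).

The endpoint values f(3) = 68 and f(6) = 380 are both positive. Claim: f(x) > 0 for every x in (3, 6).
Shift to the endpoint 3: with x = 3 + u (0 < u < 3), one computes f(3 + u) = u^3 + 14u^2 + 53u + 68.
All 4 nonzero coefficients of this polynomial in u are positive; hence for u > 0 the value is a sum of positive terms (the constant 68 among them).
So f is strictly positive on (3, 6); no root exists in the interval.

No such root exists.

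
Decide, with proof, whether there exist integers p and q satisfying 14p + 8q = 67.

There are no such integers.

Any value of 14p + 8q is a multiple of gcd(14, 8) = 2.
But 67 is not a multiple of 2 (it leaves remainder 1).
Hence no integers p, q satisfy the equation.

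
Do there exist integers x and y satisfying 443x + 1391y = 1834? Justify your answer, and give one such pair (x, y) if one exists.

x = 1, y = 1

443 and 1391 are coprime, so 443x + 1391y ranges over all of ℤ.
Dividing repeatedly: 1391 = 3·443 + 62, 443 = 7·62 + 9, 62 = 6·9 + 8, 9 = 1·8 + 1, 8 = 8·1 + 0.
Back-substituting, 1 = 9 − 1·8 = 9 − (62 − 6·9) = −62 + 7·9 = −62 + 7·(443 − 7·62) = 7·443 − 50·62 = 7·443 − 50·(1391 − 3·443) = −50·1391 + 157·443; that is, 443·157 + 1391·(-50) = 1.
Multiplying through by 1834: x = 157·1834 = 287938, y = (-50)·1834 = -91700 is a solution.
The general solution is x = 287938 + 1391k, y = -91700 − 443k; taking k = -207 gives the smaller pair x = 1, y = 1.
Indeed 443·1 + 1391·1 = 443 + 1391 = 1834.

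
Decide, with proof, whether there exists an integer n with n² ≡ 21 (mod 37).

n = 24 works: 24² = 576, and 576 − 21 = 555 = 15·37.

n = 24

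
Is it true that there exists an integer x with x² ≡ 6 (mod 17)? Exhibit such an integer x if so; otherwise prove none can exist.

There is no such integer.

Squares mod 17 repeat after x = 8 (as (−x)² = x²); for x = 0..8 they are 0, 1, 4, 9, 16, 8, 2, 15, 13.
So the quadratic residues mod 17 are {0, 1, 2, 4, 8, 9, 13, 15, 16}, and 6 is not among them.
Therefore x² ≡ 6 (mod 17) has no solution.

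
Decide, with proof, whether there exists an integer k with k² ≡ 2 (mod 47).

k = 7

Take k = 7. Then 7² = 49 = 1·47 + 2, so 7² ≡ 2 (mod 47).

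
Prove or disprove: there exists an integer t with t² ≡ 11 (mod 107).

t = 15

Take t = 15. Then 15² = 225 = 2·107 + 11, so 15² ≡ 11 (mod 107).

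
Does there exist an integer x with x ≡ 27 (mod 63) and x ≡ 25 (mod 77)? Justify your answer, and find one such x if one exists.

Both moduli are multiples of 7 = gcd(63, 77), so any solution would satisfy x ≡ 27 and x ≡ 25 modulo 7 simultaneously.
But 27 mod 7 = 6 while 25 mod 7 = 4, a contradiction.
Hence the system has no solution.

No such integer exists.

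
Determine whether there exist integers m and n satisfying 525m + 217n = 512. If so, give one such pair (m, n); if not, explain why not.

No, no such integers exist.

gcd(525, 217) = 7, so every integer of the form 525m + 217n is a multiple of 7.
But 512 = 7·73 + 1, so 7 ∤ 512.
Hence no integers m, n satisfy the equation.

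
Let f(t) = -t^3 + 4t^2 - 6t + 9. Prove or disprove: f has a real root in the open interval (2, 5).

f(2) = 5 and f(5) = -46, which have opposite signs.
As a polynomial, f is continuous on every closed interval.
By the Intermediate Value Theorem f must vanish at some point of (2, 5).

Such a root exists.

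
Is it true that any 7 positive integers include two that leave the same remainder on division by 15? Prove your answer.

Consider the 7 integers 1, 2, …, 7. They lie in distinct residue classes modulo 15, since 7 ≤ 15.
Hence this collection has no pair with equal remainders mod 15, disproving the claim.

No, the set {1, 2, 3, 4, 5, 6, 7} is a counterexample.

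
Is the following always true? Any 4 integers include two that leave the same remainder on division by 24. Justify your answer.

No; for instance {76, 77, 78, 79} is a counterexample.

Take the 4 consecutive integers 76, 77, 78, 79: their residues mod 24 are all distinct because 4 ≤ 24.
So no two of them leave the same remainder on division by 24; the claim fails for this set.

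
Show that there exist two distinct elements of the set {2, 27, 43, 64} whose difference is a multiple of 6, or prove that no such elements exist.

Residues mod 6: 2↦2, 27↦3, 43↦1, 64↦4.
All 4 residues are distinct, so no two elements differ by a multiple of 6.

There is no such pair.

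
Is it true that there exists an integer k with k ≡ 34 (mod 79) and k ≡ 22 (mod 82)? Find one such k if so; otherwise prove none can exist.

k = 350

The moduli 79 and 82 are coprime, so by the Chinese Remainder Theorem a unique solution modulo 6478 exists.
Write k = 34 + 79t and require 34 + 79t ≡ 22 (mod 82), i.e. 79t ≡ 70 (mod 82).
Invert 79 mod 82 by the Euclidean algorithm: 82 = 1·79 + 3, 79 = 26·3 + 1, 3 = 3·1 + 0; back-substituting, 1 = 79 − 26·3 = 79 − 26·(82 − 1·79) = −26·82 + 27·79. Hence 79·27 ≡ 1, so 79⁻¹ ≡ 27 (mod 82).
Multiplying by 27: t ≡ 27·70 = 1890 ≡ 4 (mod 82).
Taking t = 4 gives k = 34 + 79·4 = 350.
Verify: 350 = 4·79 + 34 and 350 = 4·82 + 22. ✓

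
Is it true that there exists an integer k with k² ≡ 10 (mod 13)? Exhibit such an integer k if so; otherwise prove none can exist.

k = 7

k = 7 works: 7² = 49, and 49 − 10 = 39 = 3·13.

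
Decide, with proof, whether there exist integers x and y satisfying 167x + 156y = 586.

167 and 156 are coprime, so 167x + 156y ranges over all of ℤ.
Dividing repeatedly: 167 = 1·156 + 11, 156 = 14·11 + 2, 11 = 5·2 + 1, 2 = 2·1 + 0.
Working back up the chain: 1 = 11 − 5·2 = 11 − 5·(156 − 14·11) = −5·156 + 71·11 = −5·156 + 71·(167 − 1·156) = 71·167 − 76·156. So 167·71 + 156·(-76) = 1.
Scaling by 586 gives the particular solution (x, y) = (41606, -44536).
Subtracting 266·156 from x and adding 266·167 to y gives the tidier solution (110, -114).
Indeed 167·110 + 156·(-114) = 18370 − 17784 = 586.

x = 110, y = -114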